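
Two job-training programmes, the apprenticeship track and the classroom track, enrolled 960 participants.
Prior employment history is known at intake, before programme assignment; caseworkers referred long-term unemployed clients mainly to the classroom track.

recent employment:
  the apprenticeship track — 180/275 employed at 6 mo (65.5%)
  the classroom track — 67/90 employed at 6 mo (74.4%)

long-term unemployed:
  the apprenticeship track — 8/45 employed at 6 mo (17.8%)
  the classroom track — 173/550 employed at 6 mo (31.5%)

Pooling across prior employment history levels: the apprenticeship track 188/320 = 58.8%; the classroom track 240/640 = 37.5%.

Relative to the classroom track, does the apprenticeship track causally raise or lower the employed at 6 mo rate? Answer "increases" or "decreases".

Within every prior employment history level the classroom track has the higher rate, yet pooled the apprenticeship track does — Simpson's reversal.
Prior employment history is set before the programme has any effect — it is not caused by the programme — and it independently drives the outcome. That makes it a confounder, so the causal comparison is within prior employment history levels.
Within each level — recent employment: 65.5% vs 74.4%; long-term unemployed: 17.8% vs 31.5% — the classroom track is higher every time.

decreases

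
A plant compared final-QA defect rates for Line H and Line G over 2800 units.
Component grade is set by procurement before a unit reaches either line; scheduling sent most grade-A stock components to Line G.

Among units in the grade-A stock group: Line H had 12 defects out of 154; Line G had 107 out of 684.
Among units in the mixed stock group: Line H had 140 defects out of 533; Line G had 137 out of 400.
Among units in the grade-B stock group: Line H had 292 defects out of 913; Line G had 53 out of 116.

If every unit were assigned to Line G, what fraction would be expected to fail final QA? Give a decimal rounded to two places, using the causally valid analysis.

The stratified and pooled comparisons disagree (Line H wins within each component grade; Line G wins overall), so the answer turns on the causal role of component grade.
Since component grade is a pre-existing factor (not a product of the line) and it affects the outcome on its own, it is a confounder. The stratified rates, not the pooled rate, identify the causal effect.
Standardising Line G to the population component grade mix: 0.299·107/684 + 0.333·137/400 + 0.367·53/116 = 0.329.

0.33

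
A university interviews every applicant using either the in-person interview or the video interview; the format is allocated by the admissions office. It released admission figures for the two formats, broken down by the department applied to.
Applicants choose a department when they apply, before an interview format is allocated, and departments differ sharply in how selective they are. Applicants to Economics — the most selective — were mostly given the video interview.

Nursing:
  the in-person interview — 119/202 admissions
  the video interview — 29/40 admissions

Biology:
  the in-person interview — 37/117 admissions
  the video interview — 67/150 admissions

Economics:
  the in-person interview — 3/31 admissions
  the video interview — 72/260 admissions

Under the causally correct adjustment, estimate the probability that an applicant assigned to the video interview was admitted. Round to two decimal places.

0.47

Department satisfies the back-door criterion: it is not a descendant of the interview format, and it blocks the spurious path from interview format to outcome. Adjusting for it (i.e., using the within-department rates) gives the causal effect.
Standardising the video interview to the population department mix: 0.302·29/40 + 0.334·67/150 + 0.364·72/260 = 0.469.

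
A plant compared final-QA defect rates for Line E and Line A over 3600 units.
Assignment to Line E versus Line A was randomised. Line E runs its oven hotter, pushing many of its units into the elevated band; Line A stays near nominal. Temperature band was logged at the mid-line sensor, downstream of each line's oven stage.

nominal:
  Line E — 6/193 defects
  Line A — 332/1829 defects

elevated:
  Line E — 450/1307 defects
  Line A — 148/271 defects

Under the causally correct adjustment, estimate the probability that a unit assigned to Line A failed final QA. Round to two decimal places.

0.23

In-process temperature band is recorded after the line and is itself shifted by it — it sits on the causal path from line to outcome. Conditioning on a mediator would strip out part of the effect we want; the pooled comparison gives the total causal effect.
So P(outcome | do(Line A)) is just the pooled rate for Line A: 480/2100 = 0.229.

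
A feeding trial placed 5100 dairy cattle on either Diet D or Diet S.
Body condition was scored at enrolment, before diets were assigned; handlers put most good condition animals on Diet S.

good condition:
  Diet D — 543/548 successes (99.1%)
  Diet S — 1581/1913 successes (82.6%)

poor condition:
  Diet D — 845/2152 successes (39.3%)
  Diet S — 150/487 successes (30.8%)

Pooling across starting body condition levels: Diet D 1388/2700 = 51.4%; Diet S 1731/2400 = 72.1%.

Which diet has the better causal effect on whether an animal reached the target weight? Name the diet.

Diet D

The imbalance in starting body condition arose from how dairy cattle were allocated, not from anything the diet did; and starting body condition independently affects the outcome. The pooled gap is confounded — condition on starting body condition.
Within each level — good condition: 99.1% vs 82.6%; poor condition: 39.3% vs 30.8% — Diet D is higher every time.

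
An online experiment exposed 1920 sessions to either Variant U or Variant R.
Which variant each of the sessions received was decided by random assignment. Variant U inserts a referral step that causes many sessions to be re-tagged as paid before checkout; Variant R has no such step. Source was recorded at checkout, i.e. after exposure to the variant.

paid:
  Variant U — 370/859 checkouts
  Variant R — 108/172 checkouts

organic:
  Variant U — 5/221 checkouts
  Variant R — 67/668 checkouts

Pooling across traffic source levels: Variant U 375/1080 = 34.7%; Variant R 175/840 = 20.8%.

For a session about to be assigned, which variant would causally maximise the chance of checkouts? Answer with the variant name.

Traffic source is recorded after the variant and is itself shifted by it — it sits on the causal path from variant to outcome. Conditioning on a mediator would strip out part of the effect we want; the pooled comparison gives the total causal effect.
Pooled: Variant U 34.7% vs Variant R 20.8%; Variant U is higher overall.

Variant U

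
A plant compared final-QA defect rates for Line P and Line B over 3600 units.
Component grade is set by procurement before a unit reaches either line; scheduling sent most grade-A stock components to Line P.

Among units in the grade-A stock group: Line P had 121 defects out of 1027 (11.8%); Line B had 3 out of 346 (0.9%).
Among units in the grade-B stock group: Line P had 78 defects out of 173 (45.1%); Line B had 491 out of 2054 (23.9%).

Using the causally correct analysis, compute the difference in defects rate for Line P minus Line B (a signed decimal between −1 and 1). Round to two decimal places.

The component grade-specific comparison favours Line B throughout, but the pooled figures favour Line P. The question is whether to condition on component grade.
Here component grade is a common cause — it drives both which line a case falls under and the outcome. The crude comparison mixes populations; the stratum-specific rates are the causally relevant ones.
Adjusting over the population distribution of component grade: 0.381·(0.118−0.009) + 0.619·(0.451−0.239) = +0.173.

+0.17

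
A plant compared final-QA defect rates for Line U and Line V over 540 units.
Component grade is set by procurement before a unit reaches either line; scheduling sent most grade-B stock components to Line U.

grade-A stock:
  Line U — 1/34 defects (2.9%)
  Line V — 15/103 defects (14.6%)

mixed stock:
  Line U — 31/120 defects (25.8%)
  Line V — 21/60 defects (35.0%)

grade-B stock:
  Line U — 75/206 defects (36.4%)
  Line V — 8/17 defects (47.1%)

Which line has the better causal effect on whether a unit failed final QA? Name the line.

The component grade-specific comparison favours Line U throughout, but the pooled figures favour Line V. The question is whether to condition on component grade.
Component grade is set before the line has any effect — it is not caused by the line — and it independently drives the outcome. That makes it a confounder, so the causal comparison is within component grade levels.
Within each level — grade-A stock: 2.9% vs 14.6%; mixed stock: 25.8% vs 35.0%; grade-B stock: 36.4% vs 47.1% — Line U is lower every time.

Line U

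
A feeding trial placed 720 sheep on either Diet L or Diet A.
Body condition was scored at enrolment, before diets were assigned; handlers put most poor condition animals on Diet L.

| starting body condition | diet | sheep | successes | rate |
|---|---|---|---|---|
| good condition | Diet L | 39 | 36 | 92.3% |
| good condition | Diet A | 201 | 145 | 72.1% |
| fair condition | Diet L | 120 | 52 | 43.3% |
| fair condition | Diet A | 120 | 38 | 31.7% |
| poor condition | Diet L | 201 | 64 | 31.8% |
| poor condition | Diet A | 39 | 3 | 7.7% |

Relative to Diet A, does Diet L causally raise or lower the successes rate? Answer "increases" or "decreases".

Nothing the diet does changes starting body condition; the imbalance is an allocation artefact. With starting body condition also predicting the outcome, the pooled figure is confounded, and the within-stratum comparison is the causal one.
Within each level — good condition: 92.3% vs 72.1%; fair condition: 43.3% vs 31.7%; poor condition: 31.8% vs 7.7% — Diet L is higher every time.

increases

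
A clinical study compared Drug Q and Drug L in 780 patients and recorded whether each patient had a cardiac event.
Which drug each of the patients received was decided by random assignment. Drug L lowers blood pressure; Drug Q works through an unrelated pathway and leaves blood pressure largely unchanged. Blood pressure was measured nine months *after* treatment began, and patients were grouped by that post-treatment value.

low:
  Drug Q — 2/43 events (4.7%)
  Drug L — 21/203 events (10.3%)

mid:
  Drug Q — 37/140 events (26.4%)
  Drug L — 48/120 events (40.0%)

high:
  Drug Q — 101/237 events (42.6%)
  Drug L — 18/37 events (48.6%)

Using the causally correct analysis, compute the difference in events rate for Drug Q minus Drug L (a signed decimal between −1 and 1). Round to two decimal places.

+0.09

The distribution of blood pressure is itself part of what the drug does — it is an intermediate outcome. Holding it fixed would remove that part of the effect; the total effect is the pooled difference.
The causal difference is the pooled difference: 0.333 − 0.242 = +0.092.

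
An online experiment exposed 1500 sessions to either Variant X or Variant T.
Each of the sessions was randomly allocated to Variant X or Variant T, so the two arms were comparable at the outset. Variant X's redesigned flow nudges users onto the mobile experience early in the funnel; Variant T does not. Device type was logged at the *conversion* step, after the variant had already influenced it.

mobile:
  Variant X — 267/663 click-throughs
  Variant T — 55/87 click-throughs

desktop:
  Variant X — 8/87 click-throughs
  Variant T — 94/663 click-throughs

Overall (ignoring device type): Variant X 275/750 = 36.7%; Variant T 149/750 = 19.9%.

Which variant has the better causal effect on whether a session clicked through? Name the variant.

Device type here is a post-treatment variable shaped by the variant; conditioning on it would introduce bias rather than remove it. The overall comparison is the causal one.
Pooled: Variant X 36.7% vs Variant T 19.9%; Variant X is higher overall.

Variant X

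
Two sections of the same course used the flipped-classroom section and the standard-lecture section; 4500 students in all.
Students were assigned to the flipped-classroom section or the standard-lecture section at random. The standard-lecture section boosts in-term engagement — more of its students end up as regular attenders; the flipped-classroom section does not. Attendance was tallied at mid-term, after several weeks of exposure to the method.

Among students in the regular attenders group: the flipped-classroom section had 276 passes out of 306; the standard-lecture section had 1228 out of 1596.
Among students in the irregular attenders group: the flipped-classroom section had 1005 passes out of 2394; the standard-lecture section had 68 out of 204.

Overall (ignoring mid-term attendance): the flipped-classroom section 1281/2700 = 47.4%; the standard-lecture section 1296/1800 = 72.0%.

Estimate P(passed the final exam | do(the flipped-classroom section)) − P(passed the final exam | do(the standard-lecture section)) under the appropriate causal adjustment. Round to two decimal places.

-0.25

The mid-term attendance-specific comparison favours the flipped-classroom section throughout, but the pooled figures favour the standard-lecture section. The question is whether to condition on mid-term attendance.
Mid-term attendance here is a post-treatment variable shaped by the teaching method; conditioning on it would introduce bias rather than remove it. The overall comparison is the causal one.
The causal difference is the pooled difference: 0.474 − 0.720 = -0.246.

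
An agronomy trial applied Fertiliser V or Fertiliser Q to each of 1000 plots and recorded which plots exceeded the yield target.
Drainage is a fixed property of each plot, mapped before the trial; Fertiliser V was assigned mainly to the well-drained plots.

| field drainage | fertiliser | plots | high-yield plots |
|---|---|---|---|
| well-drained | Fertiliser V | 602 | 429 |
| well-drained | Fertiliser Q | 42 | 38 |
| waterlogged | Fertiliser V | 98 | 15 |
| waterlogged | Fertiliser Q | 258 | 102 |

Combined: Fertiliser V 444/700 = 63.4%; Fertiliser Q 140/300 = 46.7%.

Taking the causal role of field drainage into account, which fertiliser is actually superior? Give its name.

Nothing the fertiliser does changes field drainage; the imbalance is an allocation artefact. With field drainage also predicting the outcome, the pooled figure is confounded, and the within-stratum comparison is the causal one.
Within each level — well-drained: 71.3% vs 90.5%; waterlogged: 15.3% vs 39.5% — Fertiliser Q is higher every time.

Fertiliser Q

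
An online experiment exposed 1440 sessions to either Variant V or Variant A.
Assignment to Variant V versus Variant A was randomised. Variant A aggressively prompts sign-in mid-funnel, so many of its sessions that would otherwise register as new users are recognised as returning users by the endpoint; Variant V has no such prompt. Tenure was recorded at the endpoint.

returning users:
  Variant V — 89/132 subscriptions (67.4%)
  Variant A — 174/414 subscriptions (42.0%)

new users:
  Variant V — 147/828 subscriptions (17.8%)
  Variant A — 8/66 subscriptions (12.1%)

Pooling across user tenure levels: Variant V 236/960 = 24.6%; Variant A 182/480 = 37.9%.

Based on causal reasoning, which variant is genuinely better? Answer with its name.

User tenure is recorded after the variant and is itself shifted by it — it sits on the causal path from variant to outcome. Conditioning on a mediator would strip out part of the effect we want; the pooled comparison gives the total causal effect.
Pooled: Variant V 24.6% vs Variant A 37.9%; Variant A is higher overall.

Variant A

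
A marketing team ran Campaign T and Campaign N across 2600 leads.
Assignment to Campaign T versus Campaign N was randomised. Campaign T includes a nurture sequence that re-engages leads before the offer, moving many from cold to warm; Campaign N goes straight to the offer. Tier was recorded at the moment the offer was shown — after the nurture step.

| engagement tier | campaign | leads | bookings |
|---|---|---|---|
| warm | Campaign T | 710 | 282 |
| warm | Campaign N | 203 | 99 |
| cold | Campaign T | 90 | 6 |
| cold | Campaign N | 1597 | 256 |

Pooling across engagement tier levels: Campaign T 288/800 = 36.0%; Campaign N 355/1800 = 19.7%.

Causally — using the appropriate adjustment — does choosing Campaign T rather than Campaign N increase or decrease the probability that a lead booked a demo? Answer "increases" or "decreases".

Within every engagement tier level Campaign N has the higher rate, yet pooled Campaign T does — Simpson's reversal.
The distribution of engagement tier is itself part of what the campaign does — it is an intermediate outcome. Holding it fixed would remove that part of the effect; the total effect is the pooled difference.
Pooled: Campaign T 36.0% vs Campaign N 19.7%; Campaign T is higher overall.

increases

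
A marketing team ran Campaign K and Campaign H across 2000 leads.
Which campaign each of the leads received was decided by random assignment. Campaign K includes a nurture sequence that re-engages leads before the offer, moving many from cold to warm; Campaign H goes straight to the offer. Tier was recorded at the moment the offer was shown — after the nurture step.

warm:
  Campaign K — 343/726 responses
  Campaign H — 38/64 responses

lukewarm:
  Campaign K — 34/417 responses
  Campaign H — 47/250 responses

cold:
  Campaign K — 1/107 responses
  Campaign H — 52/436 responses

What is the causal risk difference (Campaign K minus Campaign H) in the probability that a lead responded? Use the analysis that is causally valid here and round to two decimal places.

+0.12

The engagement tier-specific comparison favours Campaign H throughout, but the pooled figures favour Campaign K. The question is whether to condition on engagement tier.
Because the campaign influences engagement tier, engagement tier is a post-treatment mediator, not a confounder. Stratifying on it would bias the estimate; the causal effect is the crude pooled difference.
The causal difference is the pooled difference: 0.302 − 0.183 = +0.120.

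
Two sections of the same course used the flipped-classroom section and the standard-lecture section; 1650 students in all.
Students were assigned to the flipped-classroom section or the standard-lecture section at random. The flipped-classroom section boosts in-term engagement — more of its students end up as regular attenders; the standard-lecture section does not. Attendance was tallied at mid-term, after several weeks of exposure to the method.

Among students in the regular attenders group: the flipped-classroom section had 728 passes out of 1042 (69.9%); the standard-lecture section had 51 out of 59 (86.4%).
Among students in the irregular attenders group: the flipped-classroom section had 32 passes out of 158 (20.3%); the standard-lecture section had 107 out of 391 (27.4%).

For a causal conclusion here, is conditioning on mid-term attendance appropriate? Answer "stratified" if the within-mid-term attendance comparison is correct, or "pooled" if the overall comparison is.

Mid-term attendance here is a post-treatment variable shaped by the teaching method; conditioning on it would introduce bias rather than remove it. The overall comparison is the causal one.
Pooled: the flipped-classroom section 63.3% vs the standard-lecture section 35.1%; the flipped-classroom section is higher overall.

pooled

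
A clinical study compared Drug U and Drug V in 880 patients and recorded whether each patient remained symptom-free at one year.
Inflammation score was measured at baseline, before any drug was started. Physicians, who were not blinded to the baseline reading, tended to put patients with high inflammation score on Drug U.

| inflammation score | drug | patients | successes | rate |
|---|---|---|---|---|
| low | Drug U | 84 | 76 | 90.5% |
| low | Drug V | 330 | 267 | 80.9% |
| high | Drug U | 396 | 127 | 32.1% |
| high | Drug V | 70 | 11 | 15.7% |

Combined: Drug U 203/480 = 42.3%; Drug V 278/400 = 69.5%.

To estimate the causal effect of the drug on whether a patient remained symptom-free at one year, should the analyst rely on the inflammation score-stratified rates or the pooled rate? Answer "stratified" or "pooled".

stratified

The inflammation score-specific comparison favours Drug U throughout, but the pooled figures favour Drug V. The question is whether to condition on inflammation score.
Inflammation score differs across drugs for reasons unrelated to any effect of the drug itself, and it separately predicts the outcome — a classic confounder. We must compare within inflammation score levels.
Within each level — low: 90.5% vs 80.9%; high: 32.1% vs 15.7% — Drug U is higher every time.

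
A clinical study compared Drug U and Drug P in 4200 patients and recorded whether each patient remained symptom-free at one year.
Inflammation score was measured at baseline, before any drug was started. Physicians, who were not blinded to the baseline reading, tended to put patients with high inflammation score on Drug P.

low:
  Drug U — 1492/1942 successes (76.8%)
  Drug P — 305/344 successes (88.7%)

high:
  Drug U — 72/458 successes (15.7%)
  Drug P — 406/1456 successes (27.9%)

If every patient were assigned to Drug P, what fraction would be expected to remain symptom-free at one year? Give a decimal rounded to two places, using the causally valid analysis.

Drug P is higher inside every inflammation score stratum but Drug U is higher in aggregate. Whether to stratify depends on how inflammation score relates to the drug.
Inflammation score differs across drugs for reasons unrelated to any effect of the drug itself, and it separately predicts the outcome — a classic confounder. We must compare within inflammation score levels.
Standardising Drug P to the population inflammation score mix: 0.544·305/344 + 0.456·406/1456 = 0.610.

0.61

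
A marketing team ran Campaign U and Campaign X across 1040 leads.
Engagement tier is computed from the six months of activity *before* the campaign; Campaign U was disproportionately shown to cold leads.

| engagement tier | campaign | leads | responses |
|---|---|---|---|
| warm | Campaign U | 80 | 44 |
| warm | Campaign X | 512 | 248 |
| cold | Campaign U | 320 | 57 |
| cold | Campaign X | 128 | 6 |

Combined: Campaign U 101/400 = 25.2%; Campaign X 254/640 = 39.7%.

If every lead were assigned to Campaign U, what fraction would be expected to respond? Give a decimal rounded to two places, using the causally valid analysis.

0.39

Engagement tier differs across campaigns for reasons unrelated to any effect of the campaign itself, and it separately predicts the outcome — a classic confounder. We must compare within engagement tier levels.
Standardising Campaign U to the population engagement tier mix: 0.569·44/80 + 0.431·57/320 = 0.390.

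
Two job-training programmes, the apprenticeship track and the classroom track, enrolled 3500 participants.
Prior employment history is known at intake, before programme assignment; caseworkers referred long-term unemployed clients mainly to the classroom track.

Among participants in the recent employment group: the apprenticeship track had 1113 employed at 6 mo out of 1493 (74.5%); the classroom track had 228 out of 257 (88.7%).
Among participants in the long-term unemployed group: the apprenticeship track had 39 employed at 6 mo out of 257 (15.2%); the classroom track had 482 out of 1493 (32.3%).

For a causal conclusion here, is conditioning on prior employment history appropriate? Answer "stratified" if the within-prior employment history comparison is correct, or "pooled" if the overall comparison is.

the classroom track is higher inside every prior employment history stratum but the apprenticeship track is higher in aggregate. Whether to stratify depends on how prior employment history relates to the programme.
Prior employment history differs across programmes for reasons unrelated to any effect of the programme itself, and it separately predicts the outcome — a classic confounder. We must compare within prior employment history levels.
Within each level — recent employment: 74.5% vs 88.7%; long-term unemployed: 15.2% vs 32.3% — the classroom track is higher every time.

stratified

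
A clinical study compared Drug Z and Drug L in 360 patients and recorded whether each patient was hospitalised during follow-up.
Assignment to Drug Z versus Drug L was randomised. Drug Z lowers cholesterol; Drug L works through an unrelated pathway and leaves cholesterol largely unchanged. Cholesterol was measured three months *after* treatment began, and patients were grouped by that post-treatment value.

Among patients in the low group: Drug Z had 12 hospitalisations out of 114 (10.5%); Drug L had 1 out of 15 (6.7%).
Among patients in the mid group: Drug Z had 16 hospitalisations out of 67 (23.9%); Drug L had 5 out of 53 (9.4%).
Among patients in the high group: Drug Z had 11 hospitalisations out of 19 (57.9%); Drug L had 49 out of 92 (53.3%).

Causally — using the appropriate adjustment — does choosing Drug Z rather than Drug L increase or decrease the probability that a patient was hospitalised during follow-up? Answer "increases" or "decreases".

decreases

Within every cholesterol level Drug L has the lower rate, yet pooled Drug Z does — Simpson's reversal.
Cholesterol lies on the pathway drug → cholesterol → outcome, so adjusting for it blocks the indirect effect. For the total causal effect of drug, use the unadjusted pooled rates.
Pooled: Drug Z 19.5% vs Drug L 34.4%; Drug Z is lower overall.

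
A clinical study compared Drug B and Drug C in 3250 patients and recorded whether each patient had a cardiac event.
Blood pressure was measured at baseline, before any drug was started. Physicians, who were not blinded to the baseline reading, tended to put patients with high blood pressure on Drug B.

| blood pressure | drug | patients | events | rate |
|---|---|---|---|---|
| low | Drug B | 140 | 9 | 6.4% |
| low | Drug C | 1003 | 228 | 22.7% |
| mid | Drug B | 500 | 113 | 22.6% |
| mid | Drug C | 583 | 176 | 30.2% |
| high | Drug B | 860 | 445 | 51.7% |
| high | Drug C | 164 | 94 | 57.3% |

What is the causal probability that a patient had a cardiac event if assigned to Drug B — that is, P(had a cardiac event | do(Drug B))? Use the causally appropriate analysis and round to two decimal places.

0.26

Since blood pressure is a pre-existing factor (not a product of the drug) and it affects the outcome on its own, it is a confounder. The stratified rates, not the pooled rate, identify the causal effect.
Standardising Drug B to the population blood pressure mix: 0.352·9/140 + 0.333·113/500 + 0.315·445/860 = 0.261.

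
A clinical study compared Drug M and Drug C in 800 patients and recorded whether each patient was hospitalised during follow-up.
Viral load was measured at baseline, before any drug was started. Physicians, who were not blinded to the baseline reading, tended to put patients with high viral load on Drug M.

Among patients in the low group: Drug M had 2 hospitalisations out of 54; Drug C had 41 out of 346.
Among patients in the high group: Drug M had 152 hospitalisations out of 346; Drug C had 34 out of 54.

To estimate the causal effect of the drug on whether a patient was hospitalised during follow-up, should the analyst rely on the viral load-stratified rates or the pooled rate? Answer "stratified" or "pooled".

stratified

The stratified and pooled comparisons disagree (Drug M wins within each viral load; Drug C wins overall), so the answer turns on the causal role of viral load.
Nothing the drug does changes viral load; the imbalance is an allocation artefact. With viral load also predicting the outcome, the pooled figure is confounded, and the within-stratum comparison is the causal one.
Within each level — low: 3.7% vs 11.8%; high: 43.9% vs 63.0% — Drug M is lower every time.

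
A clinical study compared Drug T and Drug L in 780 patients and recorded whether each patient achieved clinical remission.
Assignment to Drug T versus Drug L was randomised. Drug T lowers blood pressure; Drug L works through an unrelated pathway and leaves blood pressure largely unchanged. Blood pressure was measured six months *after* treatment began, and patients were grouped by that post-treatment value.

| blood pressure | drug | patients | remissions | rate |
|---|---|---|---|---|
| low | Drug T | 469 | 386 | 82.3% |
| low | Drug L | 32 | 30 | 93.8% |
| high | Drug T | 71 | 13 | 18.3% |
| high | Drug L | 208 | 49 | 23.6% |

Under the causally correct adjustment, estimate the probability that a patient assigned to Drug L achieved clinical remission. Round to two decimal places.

Blood pressure lies on the pathway drug → blood pressure → outcome, so adjusting for it blocks the indirect effect. For the total causal effect of drug, use the unadjusted pooled rates.
So P(outcome | do(Drug L)) is just the pooled rate for Drug L: 79/240 = 0.329.

0.33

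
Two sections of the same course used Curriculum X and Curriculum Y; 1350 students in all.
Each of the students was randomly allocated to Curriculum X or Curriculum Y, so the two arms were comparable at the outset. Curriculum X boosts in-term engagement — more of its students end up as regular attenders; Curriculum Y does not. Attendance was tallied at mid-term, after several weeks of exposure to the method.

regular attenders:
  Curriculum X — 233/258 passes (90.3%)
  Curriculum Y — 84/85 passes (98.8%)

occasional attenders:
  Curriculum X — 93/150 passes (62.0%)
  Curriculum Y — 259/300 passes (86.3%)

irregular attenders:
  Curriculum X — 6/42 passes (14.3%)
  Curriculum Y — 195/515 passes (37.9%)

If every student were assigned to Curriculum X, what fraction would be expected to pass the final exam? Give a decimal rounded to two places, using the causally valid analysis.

0.74

The distribution of mid-term attendance is itself part of what the teaching method does — it is an intermediate outcome. Holding it fixed would remove that part of the effect; the total effect is the pooled difference.
So P(outcome | do(Curriculum X)) is just the pooled rate for Curriculum X: 332/450 = 0.738.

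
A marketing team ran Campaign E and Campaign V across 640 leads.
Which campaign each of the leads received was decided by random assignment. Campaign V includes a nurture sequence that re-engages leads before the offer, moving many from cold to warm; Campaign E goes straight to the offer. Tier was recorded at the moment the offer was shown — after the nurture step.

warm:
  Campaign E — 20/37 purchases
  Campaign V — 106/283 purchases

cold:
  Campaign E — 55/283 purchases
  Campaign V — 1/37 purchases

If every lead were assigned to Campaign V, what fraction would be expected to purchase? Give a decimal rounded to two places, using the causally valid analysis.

0.33

The stratified and pooled comparisons disagree (Campaign E wins within each engagement tier; Campaign V wins overall), so the answer turns on the causal role of engagement tier.
The distribution of engagement tier is itself part of what the campaign does — it is an intermediate outcome. Holding it fixed would remove that part of the effect; the total effect is the pooled difference.
So P(outcome | do(Campaign V)) is just the pooled rate for Campaign V: 107/320 = 0.334.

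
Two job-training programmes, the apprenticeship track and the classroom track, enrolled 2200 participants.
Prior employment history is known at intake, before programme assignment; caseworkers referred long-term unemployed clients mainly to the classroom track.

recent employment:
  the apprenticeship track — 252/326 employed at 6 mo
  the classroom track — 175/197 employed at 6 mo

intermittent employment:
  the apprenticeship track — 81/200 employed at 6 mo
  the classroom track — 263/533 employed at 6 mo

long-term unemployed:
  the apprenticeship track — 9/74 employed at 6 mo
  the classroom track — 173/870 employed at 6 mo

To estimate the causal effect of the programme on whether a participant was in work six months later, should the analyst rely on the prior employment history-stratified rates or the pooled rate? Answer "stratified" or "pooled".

Prior employment history satisfies the back-door criterion: it is not a descendant of the programme, and it blocks the spurious path from programme to outcome. Adjusting for it (i.e., using the within-prior employment history rates) gives the causal effect.
Within each level — recent employment: 77.3% vs 88.8%; intermittent employment: 40.5% vs 49.3%; long-term unemployed: 12.2% vs 19.9% — the classroom track is higher every time.

stratified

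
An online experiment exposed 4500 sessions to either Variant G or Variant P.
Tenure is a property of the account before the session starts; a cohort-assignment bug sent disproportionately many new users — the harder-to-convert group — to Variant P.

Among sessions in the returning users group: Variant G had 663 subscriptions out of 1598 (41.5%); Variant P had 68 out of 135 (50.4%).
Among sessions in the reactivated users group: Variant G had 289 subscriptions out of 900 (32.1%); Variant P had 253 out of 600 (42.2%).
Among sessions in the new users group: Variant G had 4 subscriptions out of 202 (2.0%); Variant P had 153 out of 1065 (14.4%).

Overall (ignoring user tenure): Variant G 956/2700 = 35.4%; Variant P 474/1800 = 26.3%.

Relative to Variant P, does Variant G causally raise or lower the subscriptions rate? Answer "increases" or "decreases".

Variant P is higher inside every user tenure stratum but Variant G is higher in aggregate. Whether to stratify depends on how user tenure relates to the variant.
User tenure is set before the variant has any effect — it is not caused by the variant — and it independently drives the outcome. That makes it a confounder, so the causal comparison is within user tenure levels.
Within each level — returning users: 41.5% vs 50.4%; reactivated users: 32.1% vs 42.2%; new users: 2.0% vs 14.4% — Variant P is higher every time.

decreases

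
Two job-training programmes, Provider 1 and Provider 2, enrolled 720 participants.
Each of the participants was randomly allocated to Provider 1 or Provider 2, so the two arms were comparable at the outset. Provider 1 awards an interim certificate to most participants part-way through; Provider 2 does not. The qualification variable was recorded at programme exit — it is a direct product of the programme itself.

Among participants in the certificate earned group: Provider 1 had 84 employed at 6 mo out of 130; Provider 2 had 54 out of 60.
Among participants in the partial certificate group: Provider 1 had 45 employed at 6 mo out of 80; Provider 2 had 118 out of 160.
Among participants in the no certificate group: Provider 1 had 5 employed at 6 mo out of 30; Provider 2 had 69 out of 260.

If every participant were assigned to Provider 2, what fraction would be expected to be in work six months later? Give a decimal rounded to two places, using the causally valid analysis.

Because the programme influences qualification attained during the programme, qualification attained during the programme is a post-treatment mediator, not a confounder. Stratifying on it would bias the estimate; the causal effect is the crude pooled difference.
So P(outcome | do(Provider 2)) is just the pooled rate for Provider 2: 241/480 = 0.502.

0.50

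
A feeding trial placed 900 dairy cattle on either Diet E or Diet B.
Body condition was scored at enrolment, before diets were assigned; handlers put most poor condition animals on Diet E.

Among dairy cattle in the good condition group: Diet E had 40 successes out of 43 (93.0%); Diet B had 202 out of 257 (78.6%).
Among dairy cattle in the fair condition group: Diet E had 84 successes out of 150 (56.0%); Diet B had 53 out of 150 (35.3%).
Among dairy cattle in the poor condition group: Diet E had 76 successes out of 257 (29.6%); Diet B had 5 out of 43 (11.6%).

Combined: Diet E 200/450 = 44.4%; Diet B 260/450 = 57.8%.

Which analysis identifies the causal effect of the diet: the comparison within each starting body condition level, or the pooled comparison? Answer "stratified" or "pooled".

The starting body condition-specific comparison favours Diet E throughout, but the pooled figures favour Diet B. The question is whether to condition on starting body condition.
The imbalance in starting body condition arose from how dairy cattle were allocated, not from anything the diet did; and starting body condition independently affects the outcome. The pooled gap is confounded — condition on starting body condition.
Within each level — good condition: 93.0% vs 78.6%; fair condition: 56.0% vs 35.3%; poor condition: 29.6% vs 11.6% — Diet E is higher every time.

stratified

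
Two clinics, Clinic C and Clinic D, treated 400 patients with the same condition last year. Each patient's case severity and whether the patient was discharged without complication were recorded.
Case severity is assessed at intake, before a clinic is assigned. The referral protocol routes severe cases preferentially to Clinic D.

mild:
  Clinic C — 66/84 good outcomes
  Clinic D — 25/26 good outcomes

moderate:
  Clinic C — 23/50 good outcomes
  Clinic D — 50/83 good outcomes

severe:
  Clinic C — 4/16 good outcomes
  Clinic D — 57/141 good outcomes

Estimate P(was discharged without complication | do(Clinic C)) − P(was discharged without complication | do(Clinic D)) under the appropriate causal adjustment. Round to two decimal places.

-0.16

Within every case severity level Clinic D has the higher rate, yet pooled Clinic C does — Simpson's reversal.
Nothing the clinic does changes case severity; the imbalance is an allocation artefact. With case severity also predicting the outcome, the pooled figure is confounded, and the within-stratum comparison is the causal one.
Adjusting over the population distribution of case severity: 0.275·(0.786−0.962) + 0.333·(0.460−0.602) + 0.393·(0.250−0.404) = -0.156.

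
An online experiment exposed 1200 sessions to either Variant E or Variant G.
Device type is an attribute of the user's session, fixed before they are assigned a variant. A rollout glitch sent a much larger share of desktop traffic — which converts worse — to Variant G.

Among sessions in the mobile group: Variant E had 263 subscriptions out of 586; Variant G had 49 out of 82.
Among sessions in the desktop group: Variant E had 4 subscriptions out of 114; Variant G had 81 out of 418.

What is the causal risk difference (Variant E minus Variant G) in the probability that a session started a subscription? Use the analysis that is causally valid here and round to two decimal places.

Within every device type level Variant G has the higher rate, yet pooled Variant E does — Simpson's reversal.
The imbalance in device type arose from how sessions were allocated, not from anything the variant did; and device type independently affects the outcome. The pooled gap is confounded — condition on device type.
Adjusting over the population distribution of device type: 0.557·(0.449−0.598) + 0.443·(0.035−0.194) = -0.153.

-0.15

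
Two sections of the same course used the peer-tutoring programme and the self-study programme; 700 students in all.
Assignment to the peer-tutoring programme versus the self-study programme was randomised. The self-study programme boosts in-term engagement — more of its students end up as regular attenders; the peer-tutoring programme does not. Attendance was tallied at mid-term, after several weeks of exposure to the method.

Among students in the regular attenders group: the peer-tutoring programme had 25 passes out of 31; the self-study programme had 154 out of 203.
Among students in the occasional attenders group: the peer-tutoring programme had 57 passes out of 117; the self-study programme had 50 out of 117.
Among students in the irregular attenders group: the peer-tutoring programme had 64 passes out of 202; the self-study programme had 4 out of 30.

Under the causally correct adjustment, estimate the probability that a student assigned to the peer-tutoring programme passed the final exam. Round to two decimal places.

Stratifying would compare teaching methods among students the teaching methods themselves sorted into mid-term attendance groups — a form of selection on an intermediate. The unconditioned pooled rates give the total causal effect.
So P(outcome | do(the peer-tutoring programme)) is just the pooled rate for the peer-tutoring programme: 146/350 = 0.417.

0.42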